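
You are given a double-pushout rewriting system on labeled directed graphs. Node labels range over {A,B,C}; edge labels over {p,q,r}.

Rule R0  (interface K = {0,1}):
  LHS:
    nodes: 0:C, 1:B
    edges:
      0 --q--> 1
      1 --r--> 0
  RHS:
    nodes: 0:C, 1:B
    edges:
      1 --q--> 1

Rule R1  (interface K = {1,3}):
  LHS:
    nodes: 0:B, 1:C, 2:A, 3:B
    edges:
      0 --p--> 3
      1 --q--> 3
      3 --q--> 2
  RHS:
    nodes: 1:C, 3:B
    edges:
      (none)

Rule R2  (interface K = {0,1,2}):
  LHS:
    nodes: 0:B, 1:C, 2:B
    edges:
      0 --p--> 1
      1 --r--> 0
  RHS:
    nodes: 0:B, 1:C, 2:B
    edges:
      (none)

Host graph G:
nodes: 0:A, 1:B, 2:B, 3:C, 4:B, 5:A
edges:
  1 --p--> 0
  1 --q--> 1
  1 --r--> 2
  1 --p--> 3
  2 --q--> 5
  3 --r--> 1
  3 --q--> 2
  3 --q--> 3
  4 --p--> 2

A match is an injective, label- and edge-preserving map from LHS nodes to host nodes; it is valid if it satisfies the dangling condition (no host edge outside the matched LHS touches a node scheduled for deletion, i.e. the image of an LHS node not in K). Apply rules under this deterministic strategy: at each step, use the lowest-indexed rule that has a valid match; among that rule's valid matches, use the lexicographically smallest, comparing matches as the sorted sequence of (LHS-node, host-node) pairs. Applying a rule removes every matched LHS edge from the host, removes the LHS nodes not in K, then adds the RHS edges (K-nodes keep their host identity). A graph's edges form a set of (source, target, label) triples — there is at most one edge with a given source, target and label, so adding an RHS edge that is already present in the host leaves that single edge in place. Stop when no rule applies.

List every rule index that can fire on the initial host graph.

Answer: [R1,R2]

Steps:
R0: no valid match — LHS pattern not found
R1: 1 valid match — {0↦4, 1↦3, 2↦5, 3↦2}
R2: 2 valid matches — {0↦1, 1↦3, 2↦2}, {0↦1, 1↦3, 2↦4}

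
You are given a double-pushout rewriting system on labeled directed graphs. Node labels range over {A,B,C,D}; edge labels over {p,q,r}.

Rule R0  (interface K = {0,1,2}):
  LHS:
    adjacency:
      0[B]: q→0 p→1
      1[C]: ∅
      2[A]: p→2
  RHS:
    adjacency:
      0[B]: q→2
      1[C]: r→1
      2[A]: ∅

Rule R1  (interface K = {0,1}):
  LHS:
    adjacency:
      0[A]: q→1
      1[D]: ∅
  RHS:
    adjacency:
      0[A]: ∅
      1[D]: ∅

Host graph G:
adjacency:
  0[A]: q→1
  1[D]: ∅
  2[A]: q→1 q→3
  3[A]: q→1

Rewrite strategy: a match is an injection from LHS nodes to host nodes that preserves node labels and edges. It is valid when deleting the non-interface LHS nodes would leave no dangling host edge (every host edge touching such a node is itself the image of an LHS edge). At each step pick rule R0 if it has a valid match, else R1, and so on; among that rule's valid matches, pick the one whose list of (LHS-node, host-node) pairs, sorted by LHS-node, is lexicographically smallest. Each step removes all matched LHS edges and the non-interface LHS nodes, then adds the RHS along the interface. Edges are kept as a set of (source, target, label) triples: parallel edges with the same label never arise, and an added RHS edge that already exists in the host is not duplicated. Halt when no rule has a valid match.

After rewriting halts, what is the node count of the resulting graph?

initial: |V|=4 |E|=4  E = 0-q->1 2-q->1 2-q->3 3-q->1
step 1: apply R1 at {0↦0, 1↦1}  → |V|=4 |E|=3  E = 2-q->1 2-q->3 3-q->1
step 2: apply R1 at {0↦2, 1↦1}  → |V|=4 |E|=2  E = 2-q->3 3-q->1
step 3: apply R1 at {0↦3, 1↦1}  → |V|=4 |E|=1  E = 2-q->3
halt: no rule applies after step 3
NF nodes: {0:A, 1:D, 2:A, 3:A}

Answer: 4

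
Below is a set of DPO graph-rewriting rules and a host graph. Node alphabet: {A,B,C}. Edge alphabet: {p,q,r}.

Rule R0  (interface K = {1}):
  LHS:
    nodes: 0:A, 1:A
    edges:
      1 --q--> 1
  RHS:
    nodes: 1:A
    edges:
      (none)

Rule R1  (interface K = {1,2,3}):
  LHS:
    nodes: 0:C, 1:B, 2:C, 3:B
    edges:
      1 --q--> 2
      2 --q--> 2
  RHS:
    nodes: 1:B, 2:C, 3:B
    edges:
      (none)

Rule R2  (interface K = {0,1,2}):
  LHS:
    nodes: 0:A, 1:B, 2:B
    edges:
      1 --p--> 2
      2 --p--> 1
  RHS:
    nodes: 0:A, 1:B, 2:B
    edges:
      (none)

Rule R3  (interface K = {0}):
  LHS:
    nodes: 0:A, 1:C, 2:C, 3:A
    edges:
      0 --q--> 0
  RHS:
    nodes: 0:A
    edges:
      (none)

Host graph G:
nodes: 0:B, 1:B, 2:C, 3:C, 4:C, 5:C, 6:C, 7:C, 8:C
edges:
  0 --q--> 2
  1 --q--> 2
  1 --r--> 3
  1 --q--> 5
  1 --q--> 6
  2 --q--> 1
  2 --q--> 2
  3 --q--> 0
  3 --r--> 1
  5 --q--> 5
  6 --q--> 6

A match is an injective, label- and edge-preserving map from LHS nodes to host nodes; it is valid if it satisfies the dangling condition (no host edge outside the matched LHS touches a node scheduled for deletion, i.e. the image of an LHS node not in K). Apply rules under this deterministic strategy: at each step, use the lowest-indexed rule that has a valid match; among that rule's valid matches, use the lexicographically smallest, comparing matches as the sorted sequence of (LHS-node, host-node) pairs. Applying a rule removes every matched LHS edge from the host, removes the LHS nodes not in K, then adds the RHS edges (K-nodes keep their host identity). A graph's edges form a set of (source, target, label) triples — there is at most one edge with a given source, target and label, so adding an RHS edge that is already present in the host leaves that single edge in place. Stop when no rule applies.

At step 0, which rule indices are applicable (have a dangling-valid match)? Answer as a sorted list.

R0: no valid match — LHS pattern not found
R1: 12 valid matches — {0↦4, 1↦0, 2↦2, 3↦1}, {0↦4, 1↦1, 2↦2, 3↦0}, {0↦4, 1↦1, 2↦5, 3↦0} (+9 more)
R2: no valid match — LHS pattern not found
R3: no valid match — LHS pattern not found

Answer: [R1]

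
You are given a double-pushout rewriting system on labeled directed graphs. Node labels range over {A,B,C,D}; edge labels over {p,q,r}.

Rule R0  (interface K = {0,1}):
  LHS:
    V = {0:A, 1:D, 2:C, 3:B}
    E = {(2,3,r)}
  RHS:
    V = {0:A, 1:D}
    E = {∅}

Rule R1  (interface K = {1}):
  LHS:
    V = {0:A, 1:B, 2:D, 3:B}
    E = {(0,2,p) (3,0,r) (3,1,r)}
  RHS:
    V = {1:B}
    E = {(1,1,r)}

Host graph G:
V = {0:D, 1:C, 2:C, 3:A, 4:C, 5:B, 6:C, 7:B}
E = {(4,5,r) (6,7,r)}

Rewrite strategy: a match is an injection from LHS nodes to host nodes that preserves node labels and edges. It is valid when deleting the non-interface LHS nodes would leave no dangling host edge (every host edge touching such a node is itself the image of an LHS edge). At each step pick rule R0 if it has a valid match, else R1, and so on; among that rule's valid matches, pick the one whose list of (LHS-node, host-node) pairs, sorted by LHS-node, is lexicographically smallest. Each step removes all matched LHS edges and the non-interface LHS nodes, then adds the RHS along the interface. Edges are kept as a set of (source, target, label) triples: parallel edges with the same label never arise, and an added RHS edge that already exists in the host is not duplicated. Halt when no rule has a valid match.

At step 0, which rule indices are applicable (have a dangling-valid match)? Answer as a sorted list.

Answer: [R0]

Rewrite trace:
R0: 2 valid matches — {0↦3, 1↦0, 2↦4, 3↦5}, {0↦3, 1↦0, 2↦6, 3↦7}
R1: no valid match — LHS pattern not found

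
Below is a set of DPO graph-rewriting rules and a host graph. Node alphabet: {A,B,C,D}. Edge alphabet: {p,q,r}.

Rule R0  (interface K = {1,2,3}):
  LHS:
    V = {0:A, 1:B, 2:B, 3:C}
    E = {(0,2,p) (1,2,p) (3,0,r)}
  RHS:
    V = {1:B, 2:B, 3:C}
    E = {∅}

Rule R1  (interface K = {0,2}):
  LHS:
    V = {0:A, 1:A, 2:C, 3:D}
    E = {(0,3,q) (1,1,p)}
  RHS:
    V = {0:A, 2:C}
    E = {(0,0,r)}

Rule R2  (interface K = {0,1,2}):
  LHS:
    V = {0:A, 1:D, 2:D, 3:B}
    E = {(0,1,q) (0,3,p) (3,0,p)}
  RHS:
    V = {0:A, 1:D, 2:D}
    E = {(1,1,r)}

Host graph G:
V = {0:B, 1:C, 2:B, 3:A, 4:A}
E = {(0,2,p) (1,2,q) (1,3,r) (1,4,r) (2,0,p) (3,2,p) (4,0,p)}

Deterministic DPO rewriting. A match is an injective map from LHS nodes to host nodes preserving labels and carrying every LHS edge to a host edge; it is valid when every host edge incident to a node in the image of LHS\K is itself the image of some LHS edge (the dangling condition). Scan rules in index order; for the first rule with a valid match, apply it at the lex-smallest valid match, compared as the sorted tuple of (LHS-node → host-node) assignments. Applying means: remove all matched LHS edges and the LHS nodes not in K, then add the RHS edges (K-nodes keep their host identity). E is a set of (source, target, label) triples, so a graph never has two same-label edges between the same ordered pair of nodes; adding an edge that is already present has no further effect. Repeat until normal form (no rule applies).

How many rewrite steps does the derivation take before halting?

initial: |V|=5 |E|=7  E = 0-p->2 1-q->2 1-r->3 1-r->4 2-p->0 3-p->2 4-p->0
step 1: apply R0 at {0↦3, 1↦0, 2↦2, 3↦1}  → |V|=4 |E|=4  E = 1-q->2 1-r->4 2-p->0 4-p->0
step 2: apply R0 at {0↦4, 1↦2, 2↦0, 3↦1}  → |V|=3 |E|=1  E = 1-q->2
final graph: no rule applies after step 2

Answer: 2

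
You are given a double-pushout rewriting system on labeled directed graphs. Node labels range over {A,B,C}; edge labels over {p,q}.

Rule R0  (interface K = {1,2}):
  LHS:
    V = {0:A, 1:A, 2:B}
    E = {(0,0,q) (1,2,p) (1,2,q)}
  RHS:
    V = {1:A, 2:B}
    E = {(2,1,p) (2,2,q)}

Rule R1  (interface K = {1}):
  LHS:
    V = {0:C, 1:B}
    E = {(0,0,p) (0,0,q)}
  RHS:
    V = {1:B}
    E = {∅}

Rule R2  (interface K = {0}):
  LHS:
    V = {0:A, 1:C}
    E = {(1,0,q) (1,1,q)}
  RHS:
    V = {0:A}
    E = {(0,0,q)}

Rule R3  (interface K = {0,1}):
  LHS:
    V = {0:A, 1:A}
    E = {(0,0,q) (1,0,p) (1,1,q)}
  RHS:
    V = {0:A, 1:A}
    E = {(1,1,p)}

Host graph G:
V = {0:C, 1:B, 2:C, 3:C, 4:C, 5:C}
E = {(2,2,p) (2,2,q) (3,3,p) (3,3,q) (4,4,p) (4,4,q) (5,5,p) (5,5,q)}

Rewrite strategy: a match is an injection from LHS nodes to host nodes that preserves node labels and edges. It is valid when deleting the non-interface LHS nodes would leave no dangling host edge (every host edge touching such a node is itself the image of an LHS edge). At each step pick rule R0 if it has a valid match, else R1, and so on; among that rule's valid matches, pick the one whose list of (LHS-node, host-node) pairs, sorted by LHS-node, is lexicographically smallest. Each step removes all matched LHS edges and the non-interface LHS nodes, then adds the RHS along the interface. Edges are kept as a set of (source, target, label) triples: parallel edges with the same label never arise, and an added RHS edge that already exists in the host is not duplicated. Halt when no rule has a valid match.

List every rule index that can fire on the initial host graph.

R0: no valid match — LHS pattern not found
R1: 4 valid matches — {0↦2, 1↦1}, {0↦3, 1↦1}, {0↦4, 1↦1} (+1 more)
R2: no valid match — LHS pattern not found
R3: no valid match — LHS pattern not found

Answer: [R1]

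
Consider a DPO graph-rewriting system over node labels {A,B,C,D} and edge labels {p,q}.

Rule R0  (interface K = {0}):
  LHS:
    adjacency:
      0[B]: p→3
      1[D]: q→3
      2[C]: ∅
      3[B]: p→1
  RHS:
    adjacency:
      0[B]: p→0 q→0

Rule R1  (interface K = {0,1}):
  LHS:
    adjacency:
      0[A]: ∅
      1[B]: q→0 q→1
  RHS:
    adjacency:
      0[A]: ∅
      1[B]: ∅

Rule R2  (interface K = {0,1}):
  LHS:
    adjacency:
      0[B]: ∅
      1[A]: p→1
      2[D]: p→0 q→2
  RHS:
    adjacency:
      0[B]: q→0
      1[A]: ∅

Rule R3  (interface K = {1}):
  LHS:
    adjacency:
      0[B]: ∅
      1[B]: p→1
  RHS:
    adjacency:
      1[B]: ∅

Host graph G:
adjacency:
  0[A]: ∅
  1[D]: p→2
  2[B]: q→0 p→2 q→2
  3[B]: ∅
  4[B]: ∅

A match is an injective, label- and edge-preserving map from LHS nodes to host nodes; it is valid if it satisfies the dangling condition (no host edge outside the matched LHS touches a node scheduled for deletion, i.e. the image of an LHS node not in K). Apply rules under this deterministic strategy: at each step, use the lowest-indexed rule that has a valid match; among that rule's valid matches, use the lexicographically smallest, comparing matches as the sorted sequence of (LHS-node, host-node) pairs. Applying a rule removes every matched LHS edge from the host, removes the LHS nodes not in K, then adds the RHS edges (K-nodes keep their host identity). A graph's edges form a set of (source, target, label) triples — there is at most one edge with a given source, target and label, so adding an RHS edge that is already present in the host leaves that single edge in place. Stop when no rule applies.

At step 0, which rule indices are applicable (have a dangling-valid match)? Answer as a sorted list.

Answer: [R1,R3]

Derivation:
R0: no valid match — LHS pattern not found
R1: 1 valid match — {0↦0, 1↦2}
R2: no valid match — LHS pattern not found
R3: 2 valid matches — {0↦3, 1↦2}, {0↦4, 1↦2}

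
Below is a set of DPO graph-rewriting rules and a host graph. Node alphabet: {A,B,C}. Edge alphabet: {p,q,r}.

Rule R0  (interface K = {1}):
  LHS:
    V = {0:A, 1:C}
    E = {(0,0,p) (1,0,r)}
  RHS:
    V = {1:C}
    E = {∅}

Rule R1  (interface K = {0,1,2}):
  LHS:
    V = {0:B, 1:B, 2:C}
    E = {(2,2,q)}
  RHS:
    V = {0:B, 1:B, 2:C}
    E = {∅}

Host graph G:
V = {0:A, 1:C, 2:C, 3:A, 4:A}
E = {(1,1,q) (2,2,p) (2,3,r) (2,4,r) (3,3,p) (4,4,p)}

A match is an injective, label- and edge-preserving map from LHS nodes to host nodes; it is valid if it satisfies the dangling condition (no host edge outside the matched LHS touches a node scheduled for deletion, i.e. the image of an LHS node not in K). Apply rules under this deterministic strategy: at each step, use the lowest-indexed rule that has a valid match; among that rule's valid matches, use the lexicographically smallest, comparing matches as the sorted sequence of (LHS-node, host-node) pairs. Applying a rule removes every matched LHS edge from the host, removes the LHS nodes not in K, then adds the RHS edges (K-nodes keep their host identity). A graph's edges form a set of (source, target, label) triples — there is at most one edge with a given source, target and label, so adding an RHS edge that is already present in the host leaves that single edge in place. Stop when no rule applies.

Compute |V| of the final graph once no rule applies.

Answer: 3

Derivation:
start.  V:5 E:6  edges: 1-q->1 2-p->2 2-r->3 2-r->4 3-p->3 4-p->4
1. fire R0 via {0↦3, 1↦2}  →  V:4 E:4  edges: 1-q->1 2-p->2 2-r->4 4-p->4
2. fire R0 via {0↦4, 1↦2}  →  V:3 E:2  edges: 1-q->1 2-p->2
normal form: no rule applies after step 2
NF nodes: {0:A, 1:C, 2:C}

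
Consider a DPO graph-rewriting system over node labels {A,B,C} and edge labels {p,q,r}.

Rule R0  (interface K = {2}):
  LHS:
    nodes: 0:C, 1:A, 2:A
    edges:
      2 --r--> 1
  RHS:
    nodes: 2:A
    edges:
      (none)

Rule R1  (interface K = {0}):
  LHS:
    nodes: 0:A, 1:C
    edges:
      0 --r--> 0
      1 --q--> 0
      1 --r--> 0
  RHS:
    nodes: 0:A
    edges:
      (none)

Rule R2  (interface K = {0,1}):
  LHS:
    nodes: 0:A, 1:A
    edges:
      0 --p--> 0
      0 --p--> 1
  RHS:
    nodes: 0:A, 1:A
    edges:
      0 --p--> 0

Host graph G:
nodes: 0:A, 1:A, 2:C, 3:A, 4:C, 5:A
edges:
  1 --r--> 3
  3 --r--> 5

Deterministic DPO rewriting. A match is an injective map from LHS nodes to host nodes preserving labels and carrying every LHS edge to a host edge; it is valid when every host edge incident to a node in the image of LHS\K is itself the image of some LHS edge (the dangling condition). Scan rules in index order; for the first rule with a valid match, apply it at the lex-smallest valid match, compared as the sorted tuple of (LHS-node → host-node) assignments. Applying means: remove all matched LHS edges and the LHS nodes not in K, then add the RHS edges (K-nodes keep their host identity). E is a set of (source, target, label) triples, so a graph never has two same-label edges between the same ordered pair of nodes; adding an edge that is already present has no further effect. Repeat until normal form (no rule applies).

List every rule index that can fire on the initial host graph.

Answer: [R0]

Derivation:
R0: 2 valid matches — {0↦2, 1↦5, 2↦3}, {0↦4, 1↦5, 2↦3}
R1: no valid match — LHS pattern not found
R2: no valid match — LHS pattern not found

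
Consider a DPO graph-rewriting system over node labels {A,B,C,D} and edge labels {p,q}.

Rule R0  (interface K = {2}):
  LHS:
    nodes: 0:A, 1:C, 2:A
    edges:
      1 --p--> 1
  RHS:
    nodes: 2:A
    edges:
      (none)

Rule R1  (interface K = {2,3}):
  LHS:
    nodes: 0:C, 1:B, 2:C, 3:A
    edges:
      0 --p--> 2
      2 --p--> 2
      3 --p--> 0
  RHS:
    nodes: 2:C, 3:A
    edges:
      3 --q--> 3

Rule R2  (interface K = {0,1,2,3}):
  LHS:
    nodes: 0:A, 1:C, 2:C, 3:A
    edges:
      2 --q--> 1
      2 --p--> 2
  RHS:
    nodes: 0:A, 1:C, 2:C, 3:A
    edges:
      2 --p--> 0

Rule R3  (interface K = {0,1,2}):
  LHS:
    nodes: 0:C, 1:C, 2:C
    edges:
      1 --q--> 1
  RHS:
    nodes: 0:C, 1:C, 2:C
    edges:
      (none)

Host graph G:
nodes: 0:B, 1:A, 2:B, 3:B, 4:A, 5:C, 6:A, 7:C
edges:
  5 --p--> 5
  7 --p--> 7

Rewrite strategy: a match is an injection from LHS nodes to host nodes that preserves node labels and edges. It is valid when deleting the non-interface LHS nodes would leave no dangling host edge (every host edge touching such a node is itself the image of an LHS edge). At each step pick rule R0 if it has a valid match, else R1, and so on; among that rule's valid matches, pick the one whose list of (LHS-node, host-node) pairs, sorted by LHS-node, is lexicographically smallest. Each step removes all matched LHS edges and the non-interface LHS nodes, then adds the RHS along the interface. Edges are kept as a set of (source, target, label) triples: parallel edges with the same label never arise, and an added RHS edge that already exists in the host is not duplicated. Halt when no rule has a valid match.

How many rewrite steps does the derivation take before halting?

[0] host  ⇒  8 nodes, 2 edges  {5-p->5 7-p->7}
[1] R0 @ {0↦1, 1↦5, 2↦4}  ⇒  6 nodes, 1 edges  {7-p->7}
[2] R0 @ {0↦4, 1↦7, 2↦6}  ⇒  4 nodes, 0 edges  {∅}
halt: no rule applies after step 2

Answer: 2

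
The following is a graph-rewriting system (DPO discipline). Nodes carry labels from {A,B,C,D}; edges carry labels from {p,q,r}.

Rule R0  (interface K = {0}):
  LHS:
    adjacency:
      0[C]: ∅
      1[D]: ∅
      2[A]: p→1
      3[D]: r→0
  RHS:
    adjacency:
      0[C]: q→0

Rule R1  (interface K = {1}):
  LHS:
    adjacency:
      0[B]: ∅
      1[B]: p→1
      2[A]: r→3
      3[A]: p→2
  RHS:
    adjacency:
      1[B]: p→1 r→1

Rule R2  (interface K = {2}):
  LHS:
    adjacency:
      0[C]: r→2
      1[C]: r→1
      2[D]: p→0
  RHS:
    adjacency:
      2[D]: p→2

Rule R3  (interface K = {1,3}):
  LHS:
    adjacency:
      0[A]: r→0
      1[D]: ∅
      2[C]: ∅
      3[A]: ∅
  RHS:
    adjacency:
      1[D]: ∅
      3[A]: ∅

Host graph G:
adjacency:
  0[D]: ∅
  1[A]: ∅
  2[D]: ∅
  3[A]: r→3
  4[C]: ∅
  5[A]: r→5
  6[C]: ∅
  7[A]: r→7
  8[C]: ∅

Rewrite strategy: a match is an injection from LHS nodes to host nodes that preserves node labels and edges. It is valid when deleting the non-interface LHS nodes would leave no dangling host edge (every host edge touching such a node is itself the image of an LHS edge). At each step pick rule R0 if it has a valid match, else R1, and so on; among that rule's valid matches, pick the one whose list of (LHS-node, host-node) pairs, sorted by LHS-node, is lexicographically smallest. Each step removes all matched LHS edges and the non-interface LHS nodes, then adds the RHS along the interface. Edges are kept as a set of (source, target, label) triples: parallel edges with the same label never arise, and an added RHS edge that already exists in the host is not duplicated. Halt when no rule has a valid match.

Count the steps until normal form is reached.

[0] host  ⇒  9 nodes, 3 edges  {3-r->3 5-r->5 7-r->7}
[1] R3 @ {0↦3, 1↦0, 2↦4, 3↦1}  ⇒  7 nodes, 2 edges  {5-r->5 7-r->7}
[2] R3 @ {0↦5, 1↦0, 2↦6, 3↦1}  ⇒  5 nodes, 1 edges  {7-r->7}
[3] R3 @ {0↦7, 1↦0, 2↦8, 3↦1}  ⇒  3 nodes, 0 edges  {∅}
normal form: no rule applies after step 3

Answer: 3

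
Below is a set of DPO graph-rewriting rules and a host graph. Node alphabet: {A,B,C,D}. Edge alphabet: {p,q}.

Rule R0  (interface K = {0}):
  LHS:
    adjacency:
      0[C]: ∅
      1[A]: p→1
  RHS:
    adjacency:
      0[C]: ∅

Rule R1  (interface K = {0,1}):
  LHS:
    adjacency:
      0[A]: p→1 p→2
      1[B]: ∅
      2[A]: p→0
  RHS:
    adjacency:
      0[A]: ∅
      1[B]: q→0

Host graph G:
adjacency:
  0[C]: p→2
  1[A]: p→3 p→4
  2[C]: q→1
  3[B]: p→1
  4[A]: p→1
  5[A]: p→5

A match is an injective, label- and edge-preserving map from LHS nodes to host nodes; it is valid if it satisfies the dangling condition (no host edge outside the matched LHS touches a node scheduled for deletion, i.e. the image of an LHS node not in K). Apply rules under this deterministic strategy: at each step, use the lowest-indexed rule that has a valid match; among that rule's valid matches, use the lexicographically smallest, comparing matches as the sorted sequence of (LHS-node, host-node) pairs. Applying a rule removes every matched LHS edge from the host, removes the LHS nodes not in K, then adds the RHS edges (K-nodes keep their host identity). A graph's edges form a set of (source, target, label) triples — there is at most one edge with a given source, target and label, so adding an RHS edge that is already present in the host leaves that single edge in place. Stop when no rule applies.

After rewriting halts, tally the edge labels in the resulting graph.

Answer: p:2 q:2

Rewrite trace:
start.  V:6 E:7  edges: 0-p->2 1-p->3 1-p->4 2-q->1 3-p->1 4-p->1 5-p->5
1. fire R0 via {0↦0, 1↦5}  →  V:5 E:6  edges: 0-p->2 1-p->3 1-p->4 2-q->1 3-p->1 4-p->1
2. fire R1 via {0↦1, 1↦3, 2↦4}  →  V:4 E:4  edges: 0-p->2 2-q->1 3-p->1 3-q->1
final graph: no rule applies after step 2
NF edges: [(0, 2, 'p'), (2, 1, 'q'), (3, 1, 'p'), (3, 1, 'q')]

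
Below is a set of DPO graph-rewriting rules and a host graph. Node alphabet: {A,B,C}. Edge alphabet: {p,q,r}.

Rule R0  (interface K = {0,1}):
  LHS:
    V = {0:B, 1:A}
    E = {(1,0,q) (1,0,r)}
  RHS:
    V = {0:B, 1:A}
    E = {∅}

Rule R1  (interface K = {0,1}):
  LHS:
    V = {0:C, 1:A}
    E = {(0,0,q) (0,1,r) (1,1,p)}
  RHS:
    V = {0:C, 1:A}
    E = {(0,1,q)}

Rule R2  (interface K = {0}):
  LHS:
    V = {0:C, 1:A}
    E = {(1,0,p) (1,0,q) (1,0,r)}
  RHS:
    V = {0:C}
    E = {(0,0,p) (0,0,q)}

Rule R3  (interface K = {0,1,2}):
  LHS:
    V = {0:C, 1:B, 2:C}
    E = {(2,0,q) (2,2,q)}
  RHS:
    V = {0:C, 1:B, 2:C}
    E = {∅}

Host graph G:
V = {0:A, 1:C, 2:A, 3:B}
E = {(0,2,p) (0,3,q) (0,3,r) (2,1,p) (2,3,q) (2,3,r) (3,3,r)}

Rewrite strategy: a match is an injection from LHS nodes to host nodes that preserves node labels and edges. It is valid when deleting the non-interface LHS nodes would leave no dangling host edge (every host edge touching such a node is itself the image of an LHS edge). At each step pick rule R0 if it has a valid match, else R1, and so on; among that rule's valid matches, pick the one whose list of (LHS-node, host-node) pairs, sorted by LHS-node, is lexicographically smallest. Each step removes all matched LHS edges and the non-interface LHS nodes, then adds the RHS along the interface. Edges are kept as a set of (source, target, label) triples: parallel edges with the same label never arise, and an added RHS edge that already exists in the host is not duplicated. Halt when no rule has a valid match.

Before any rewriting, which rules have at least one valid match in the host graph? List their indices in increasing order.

R0: 2 valid matches — {0↦3, 1↦0}, {0↦3, 1↦2}
R1: no valid match — LHS pattern not found
R2: no valid match — LHS pattern not found
R3: no valid match — LHS pattern not found

Answer: [R0]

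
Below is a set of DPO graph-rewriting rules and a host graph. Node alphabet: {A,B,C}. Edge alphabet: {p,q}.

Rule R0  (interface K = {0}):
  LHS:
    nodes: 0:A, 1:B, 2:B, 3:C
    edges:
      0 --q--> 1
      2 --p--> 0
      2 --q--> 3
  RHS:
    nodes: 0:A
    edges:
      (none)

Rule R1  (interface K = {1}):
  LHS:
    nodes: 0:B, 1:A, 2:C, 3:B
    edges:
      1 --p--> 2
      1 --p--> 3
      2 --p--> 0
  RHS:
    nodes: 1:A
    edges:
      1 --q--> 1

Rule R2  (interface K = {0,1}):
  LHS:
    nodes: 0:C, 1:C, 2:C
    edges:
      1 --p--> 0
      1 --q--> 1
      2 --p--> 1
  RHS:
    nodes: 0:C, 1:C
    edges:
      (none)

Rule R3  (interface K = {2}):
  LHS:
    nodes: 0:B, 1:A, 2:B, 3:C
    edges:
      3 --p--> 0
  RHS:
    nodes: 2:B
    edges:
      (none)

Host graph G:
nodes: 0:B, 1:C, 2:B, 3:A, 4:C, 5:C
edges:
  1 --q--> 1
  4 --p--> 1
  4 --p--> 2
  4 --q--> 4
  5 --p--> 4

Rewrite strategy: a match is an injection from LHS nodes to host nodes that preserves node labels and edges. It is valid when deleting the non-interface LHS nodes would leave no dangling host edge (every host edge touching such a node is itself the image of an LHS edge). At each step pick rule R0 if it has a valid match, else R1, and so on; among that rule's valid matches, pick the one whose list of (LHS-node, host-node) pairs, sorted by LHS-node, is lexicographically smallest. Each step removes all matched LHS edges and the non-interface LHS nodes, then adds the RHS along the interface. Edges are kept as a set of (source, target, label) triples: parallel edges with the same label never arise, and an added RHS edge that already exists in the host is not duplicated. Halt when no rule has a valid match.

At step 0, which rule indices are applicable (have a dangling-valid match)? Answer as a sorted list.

R0: no valid match — LHS pattern not found
R1: no valid match — LHS pattern not found
R2: 1 valid match — {0↦1, 1↦4, 2↦5}
R3: no valid match — 1 raw match, all fail dangling condition

Answer: [R2]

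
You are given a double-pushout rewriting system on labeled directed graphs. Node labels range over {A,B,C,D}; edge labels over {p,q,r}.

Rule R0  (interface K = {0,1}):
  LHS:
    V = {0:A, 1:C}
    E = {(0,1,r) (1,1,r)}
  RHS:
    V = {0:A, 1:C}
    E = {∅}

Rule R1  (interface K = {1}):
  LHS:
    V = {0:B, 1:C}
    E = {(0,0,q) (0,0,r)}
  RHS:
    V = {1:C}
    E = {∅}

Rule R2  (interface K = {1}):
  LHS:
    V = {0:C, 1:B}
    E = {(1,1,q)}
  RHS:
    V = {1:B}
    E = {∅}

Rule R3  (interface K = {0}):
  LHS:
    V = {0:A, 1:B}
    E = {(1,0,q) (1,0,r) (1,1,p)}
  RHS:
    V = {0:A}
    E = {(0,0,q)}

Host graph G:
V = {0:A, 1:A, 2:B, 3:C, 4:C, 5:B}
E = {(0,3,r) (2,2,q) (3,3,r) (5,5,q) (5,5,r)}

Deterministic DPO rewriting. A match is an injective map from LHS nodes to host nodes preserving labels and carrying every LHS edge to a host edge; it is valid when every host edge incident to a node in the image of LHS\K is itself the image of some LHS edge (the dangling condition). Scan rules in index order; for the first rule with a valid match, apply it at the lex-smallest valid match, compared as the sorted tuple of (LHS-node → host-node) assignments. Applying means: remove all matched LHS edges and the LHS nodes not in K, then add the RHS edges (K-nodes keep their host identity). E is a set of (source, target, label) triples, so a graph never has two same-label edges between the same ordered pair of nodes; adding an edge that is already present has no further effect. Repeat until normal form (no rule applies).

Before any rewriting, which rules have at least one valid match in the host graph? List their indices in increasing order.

R0: 1 valid match — {0↦0, 1↦3}
R1: 2 valid matches — {0↦5, 1↦3}, {0↦5, 1↦4}
R2: 2 valid matches — {0↦4, 1↦2}, {0↦4, 1↦5}
R3: no valid match — LHS pattern not found

Answer: [R0,R1,R2]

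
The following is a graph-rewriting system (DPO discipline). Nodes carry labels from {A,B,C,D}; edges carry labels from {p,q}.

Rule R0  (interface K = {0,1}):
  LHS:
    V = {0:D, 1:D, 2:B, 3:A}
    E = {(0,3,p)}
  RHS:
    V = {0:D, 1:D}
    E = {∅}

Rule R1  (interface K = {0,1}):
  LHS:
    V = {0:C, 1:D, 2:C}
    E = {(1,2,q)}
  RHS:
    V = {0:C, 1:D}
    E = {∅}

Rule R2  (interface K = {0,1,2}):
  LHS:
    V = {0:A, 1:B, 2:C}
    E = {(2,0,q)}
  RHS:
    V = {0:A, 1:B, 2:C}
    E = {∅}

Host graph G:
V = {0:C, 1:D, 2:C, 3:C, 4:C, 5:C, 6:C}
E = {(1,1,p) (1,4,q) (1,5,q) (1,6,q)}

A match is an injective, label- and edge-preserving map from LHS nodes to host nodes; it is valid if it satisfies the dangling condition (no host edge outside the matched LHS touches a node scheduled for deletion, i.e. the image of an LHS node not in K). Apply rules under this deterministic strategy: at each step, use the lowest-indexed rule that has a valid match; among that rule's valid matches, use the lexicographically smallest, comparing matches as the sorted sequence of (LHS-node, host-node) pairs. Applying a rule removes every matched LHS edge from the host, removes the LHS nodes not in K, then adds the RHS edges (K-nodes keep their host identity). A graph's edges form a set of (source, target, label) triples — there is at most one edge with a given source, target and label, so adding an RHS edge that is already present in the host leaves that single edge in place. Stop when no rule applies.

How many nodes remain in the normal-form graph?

Answer: 4

Derivation:
[0] host  ⇒  7 nodes, 4 edges  {1-p->1 1-q->4 1-q->5 1-q->6}
[1] R1 @ {0↦0, 1↦1, 2↦4}  ⇒  6 nodes, 3 edges  {1-p->1 1-q->5 1-q->6}
[2] R1 @ {0↦0, 1↦1, 2↦5}  ⇒  5 nodes, 2 edges  {1-p->1 1-q->6}
[3] R1 @ {0↦0, 1↦1, 2↦6}  ⇒  4 nodes, 1 edges  {1-p->1}
normal form: no rule applies after step 3
NF nodes: {0:C, 1:D, 2:C, 3:C}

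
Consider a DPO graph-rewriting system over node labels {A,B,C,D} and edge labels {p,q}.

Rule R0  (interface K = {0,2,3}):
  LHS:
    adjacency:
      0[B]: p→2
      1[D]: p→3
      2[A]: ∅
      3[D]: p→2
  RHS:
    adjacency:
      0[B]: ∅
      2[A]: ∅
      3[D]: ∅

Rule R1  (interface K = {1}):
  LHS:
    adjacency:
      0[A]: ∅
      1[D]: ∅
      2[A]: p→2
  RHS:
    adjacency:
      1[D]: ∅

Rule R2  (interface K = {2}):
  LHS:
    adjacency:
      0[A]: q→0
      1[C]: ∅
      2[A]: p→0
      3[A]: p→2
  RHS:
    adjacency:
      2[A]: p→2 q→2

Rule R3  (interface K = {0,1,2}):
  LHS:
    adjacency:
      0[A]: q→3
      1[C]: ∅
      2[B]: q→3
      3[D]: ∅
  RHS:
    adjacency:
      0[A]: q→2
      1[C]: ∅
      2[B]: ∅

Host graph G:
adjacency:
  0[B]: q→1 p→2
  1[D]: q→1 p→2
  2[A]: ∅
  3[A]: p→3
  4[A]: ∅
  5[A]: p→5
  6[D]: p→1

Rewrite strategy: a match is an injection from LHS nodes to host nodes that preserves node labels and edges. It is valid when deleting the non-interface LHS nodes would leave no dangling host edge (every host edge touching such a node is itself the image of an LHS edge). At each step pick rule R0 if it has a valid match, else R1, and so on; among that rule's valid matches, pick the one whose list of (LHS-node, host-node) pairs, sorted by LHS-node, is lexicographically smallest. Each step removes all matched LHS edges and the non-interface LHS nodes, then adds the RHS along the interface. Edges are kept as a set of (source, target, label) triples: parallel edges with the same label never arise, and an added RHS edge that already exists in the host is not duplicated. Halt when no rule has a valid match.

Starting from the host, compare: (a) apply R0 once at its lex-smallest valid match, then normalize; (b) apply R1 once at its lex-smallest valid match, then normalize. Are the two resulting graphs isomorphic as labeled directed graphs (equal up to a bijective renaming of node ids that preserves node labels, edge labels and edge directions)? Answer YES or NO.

Answer: YES

Steps:
branch R0-first: apply at {0↦0, 1↦6, 2↦2, 3↦1} → |E|=4, then 2 more step(s) → NF |V|=2 |E|=2 V={0:B, 1:D} E=0-q->1 1-q->1
branch R1-first: apply at {0↦4, 1↦1, 2↦3} → |E|=6, then 2 more step(s) → NF |V|=2 |E|=2 V={0:B, 1:D} E=0-q->1 1-q->1
graphs isomorphic (equal up to label-preserving node renaming)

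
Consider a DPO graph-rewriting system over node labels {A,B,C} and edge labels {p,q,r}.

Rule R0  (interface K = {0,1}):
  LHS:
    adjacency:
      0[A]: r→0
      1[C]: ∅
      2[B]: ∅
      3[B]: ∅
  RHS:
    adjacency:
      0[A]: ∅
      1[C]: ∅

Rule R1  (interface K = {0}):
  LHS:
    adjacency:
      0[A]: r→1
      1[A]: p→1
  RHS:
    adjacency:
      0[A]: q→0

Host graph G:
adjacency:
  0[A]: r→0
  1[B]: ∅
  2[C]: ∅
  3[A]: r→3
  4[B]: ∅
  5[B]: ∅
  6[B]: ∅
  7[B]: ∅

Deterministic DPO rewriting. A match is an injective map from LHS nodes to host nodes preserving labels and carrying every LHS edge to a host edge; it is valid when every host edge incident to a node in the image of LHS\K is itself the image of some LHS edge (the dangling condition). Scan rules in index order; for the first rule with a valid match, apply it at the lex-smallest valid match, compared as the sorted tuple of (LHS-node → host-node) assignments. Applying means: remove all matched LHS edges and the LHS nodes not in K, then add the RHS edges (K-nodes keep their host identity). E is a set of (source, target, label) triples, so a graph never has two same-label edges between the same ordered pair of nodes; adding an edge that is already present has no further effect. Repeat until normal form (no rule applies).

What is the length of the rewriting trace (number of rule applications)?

Answer: 2

Derivation:
initial: |V|=8 |E|=2  E = 0-r->0 3-r->3
step 1: apply R0 at {0↦0, 1↦2, 2↦1, 3↦4}  → |V|=6 |E|=1  E = 3-r->3
step 2: apply R0 at {0↦3, 1↦2, 2↦5, 3↦6}  → |V|=4 |E|=0  E = ∅
final graph: no rule applies after step 2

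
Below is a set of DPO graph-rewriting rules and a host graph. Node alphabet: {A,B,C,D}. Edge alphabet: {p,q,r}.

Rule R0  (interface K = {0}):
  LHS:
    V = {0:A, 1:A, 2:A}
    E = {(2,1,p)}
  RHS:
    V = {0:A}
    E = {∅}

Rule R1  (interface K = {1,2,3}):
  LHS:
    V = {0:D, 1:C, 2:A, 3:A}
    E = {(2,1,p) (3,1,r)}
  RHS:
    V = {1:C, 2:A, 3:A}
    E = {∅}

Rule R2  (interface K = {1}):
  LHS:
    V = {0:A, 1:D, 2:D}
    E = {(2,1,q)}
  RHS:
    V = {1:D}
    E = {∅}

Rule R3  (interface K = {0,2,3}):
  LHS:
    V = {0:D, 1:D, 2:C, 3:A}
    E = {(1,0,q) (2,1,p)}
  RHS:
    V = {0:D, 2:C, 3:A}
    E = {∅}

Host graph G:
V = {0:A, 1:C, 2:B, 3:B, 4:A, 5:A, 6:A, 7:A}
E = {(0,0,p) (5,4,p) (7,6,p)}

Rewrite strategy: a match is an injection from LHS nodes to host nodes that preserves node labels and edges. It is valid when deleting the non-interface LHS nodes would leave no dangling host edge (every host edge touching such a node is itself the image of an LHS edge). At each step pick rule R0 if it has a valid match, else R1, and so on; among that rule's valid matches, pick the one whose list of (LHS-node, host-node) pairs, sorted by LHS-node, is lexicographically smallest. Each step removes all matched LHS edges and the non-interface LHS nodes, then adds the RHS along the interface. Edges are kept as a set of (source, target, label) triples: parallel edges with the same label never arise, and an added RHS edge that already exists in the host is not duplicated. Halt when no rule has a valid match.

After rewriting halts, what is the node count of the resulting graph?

Answer: 4

Rewrite trace:
[0] host  ⇒  8 nodes, 3 edges  {0-p->0 5-p->4 7-p->6}
[1] R0 @ {0↦0, 1↦4, 2↦5}  ⇒  6 nodes, 2 edges  {0-p->0 7-p->6}
[2] R0 @ {0↦0, 1↦6, 2↦7}  ⇒  4 nodes, 1 edges  {0-p->0}
final graph: no rule applies after step 2
NF nodes: {0:A, 1:C, 2:B, 3:B}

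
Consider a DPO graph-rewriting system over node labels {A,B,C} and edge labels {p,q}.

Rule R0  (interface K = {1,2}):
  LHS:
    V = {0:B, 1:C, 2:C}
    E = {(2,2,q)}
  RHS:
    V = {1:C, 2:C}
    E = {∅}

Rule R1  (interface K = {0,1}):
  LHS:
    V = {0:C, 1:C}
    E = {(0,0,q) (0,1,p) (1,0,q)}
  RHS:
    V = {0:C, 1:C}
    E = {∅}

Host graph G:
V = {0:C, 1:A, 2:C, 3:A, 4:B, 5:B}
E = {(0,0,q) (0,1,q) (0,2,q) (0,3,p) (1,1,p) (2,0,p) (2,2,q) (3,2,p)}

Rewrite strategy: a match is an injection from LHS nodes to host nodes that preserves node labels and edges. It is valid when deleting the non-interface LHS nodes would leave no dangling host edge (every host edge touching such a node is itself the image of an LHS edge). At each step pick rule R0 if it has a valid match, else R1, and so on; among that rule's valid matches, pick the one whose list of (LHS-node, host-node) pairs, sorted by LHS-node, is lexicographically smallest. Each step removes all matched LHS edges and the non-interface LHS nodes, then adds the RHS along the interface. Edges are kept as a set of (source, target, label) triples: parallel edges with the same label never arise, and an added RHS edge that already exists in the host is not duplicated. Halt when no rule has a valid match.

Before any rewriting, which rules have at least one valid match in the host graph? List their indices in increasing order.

Answer: [R0,R1]

Rewrite trace:
R0: 4 valid matches — {0↦4, 1↦0, 2↦2}, {0↦4, 1↦2, 2↦0}, {0↦5, 1↦0, 2↦2} (+1 more)
R1: 1 valid match — {0↦2, 1↦0}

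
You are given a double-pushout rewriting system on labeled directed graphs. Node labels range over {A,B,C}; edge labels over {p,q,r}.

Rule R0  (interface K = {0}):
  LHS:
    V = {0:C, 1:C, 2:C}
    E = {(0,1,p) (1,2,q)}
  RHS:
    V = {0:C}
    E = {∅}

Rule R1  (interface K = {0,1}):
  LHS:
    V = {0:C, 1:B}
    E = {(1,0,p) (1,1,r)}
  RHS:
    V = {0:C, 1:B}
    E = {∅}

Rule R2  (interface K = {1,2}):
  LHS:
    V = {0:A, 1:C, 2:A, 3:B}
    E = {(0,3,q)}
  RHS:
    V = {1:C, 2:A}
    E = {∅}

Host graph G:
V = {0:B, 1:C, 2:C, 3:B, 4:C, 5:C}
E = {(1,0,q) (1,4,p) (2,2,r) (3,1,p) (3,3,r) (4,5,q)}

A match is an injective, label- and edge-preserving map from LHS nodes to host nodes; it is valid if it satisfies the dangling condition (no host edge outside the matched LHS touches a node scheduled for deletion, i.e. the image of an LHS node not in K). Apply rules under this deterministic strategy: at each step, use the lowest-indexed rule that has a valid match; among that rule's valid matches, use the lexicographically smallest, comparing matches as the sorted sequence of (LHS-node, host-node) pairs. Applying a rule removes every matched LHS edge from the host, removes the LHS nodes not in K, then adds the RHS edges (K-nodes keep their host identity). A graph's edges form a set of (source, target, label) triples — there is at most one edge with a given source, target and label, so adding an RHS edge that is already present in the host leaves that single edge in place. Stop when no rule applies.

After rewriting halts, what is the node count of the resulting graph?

[0] host  ⇒  6 nodes, 6 edges  {1-q->0 1-p->4 2-r->2 3-p->1 3-r->3 4-q->5}
[1] R0 @ {0↦1, 1↦4, 2↦5}  ⇒  4 nodes, 4 edges  {1-q->0 2-r->2 3-p->1 3-r->3}
[2] R1 @ {0↦1, 1↦3}  ⇒  4 nodes, 2 edges  {1-q->0 2-r->2}
final graph: no rule applies after step 2
NF nodes: {0:B, 1:C, 2:C, 3:B}

Answer: 4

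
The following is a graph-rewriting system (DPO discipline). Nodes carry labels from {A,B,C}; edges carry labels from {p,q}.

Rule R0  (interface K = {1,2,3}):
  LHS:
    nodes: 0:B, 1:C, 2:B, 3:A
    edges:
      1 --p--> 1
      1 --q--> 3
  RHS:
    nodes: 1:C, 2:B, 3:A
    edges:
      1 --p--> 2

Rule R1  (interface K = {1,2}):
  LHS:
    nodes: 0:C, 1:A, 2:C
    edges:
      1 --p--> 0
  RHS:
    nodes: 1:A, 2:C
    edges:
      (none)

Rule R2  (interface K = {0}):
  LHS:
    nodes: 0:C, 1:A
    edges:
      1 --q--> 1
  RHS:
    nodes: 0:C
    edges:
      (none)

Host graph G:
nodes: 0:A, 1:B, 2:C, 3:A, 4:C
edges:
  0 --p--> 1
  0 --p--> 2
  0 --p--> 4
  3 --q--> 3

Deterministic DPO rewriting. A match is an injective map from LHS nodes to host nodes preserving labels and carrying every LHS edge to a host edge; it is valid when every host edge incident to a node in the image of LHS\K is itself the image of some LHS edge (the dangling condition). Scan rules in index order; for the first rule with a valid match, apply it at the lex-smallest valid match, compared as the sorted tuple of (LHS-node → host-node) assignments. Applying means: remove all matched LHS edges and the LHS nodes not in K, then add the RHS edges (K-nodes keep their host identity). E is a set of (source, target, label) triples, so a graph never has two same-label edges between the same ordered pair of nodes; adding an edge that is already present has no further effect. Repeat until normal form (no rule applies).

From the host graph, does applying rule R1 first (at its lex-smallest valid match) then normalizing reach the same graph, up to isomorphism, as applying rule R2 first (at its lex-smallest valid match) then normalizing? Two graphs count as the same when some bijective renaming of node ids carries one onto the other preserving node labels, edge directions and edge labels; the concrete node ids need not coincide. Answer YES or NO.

branch R1-first: apply at {0↦2, 1↦0, 2↦4} → |E|=3, then 1 more step(s) → NF |V|=3 |E|=2 V={0:A, 1:B, 4:C} E=0-p->1 0-p->4
branch R2-first: apply at {0↦2, 1↦3} → |E|=3, then 1 more step(s) → NF |V|=3 |E|=2 V={0:A, 1:B, 4:C} E=0-p->1 0-p->4
graphs isomorphic (equal up to label-preserving node renaming)

Answer: YES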